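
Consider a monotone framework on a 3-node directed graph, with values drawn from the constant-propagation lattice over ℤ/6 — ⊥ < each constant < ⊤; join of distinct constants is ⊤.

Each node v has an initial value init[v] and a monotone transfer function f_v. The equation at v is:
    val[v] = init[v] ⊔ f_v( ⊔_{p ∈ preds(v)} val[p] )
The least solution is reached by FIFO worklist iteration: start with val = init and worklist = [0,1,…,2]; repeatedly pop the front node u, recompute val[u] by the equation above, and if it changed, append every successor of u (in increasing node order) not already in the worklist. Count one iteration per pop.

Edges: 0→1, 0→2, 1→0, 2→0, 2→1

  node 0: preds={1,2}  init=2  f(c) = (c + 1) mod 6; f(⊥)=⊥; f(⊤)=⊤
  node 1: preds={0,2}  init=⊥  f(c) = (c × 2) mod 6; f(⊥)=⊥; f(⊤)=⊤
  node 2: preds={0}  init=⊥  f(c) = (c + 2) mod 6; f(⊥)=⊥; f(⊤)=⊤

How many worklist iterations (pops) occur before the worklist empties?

Trace (8 dequeues):
  [1] u=0 | in ⊥ | out 2 | ==
  [2] u=1 | in 2 | out 4 | prev ⊥ | push {0}
  [3] u=2 | in 2 | out 4 | prev ⊥ | push {1}
  [4] u=0 | in 4 | out ⊤ | prev 2 | push {2}
  [5] u=1 | in ⊤ | out ⊤ | prev 4 | push {0}
  [6] u=2 | in ⊤ | out ⊤ | prev 4 | push {1}
  [7] u=0 | in ⊤ | out ⊤ | ==
  [8] u=1 | in ⊤ | out ⊤ | ==

Converged values:
  [0] ⊤
  [1] ⊤
  [2] ⊤

8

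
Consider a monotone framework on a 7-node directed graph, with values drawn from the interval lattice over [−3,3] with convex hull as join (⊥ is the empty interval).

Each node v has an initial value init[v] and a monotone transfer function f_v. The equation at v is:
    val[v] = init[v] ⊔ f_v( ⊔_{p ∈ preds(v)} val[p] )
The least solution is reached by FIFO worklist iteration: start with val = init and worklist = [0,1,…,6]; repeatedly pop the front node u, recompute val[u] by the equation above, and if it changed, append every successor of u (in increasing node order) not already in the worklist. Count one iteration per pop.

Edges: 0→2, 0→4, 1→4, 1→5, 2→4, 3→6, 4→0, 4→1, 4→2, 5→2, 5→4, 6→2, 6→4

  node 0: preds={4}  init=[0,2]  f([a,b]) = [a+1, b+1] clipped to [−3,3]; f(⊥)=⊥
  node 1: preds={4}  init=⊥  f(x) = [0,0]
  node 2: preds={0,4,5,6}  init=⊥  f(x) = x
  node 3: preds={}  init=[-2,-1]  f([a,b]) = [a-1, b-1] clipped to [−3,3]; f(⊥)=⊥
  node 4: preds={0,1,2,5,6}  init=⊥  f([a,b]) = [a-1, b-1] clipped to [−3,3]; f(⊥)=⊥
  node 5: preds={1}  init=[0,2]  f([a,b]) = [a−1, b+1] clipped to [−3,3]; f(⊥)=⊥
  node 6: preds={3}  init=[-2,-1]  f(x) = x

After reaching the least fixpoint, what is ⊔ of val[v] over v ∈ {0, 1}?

[-2,2]

Worklist (11 pops):
  #1 pop 0: in=⊥ → [0,2] (no change)
  #2 pop 1: in=⊥ → [0,0] (was ⊥); enqueue []
  #3 pop 2: in=[-2,2] → [-2,2] (was ⊥); enqueue []
  #4 pop 3: in=⊥ → [-2,-1] (no change)
  #5 pop 4: in=[-2,2] → [-3,1] (was ⊥); enqueue [0,1,2]
  #6 pop 5: in=[0,0] → [-1,2] (was [0,2]); enqueue [4]
  #7 pop 6: in=[-2,-1] → [-2,-1] (no change)
  #8 pop 0: in=[-3,1] → [-2,2] (was [0,2]); enqueue []
  #9 pop 1: in=[-3,1] → [0,0] (no change)
  #10 pop 2: in=[-3,2] → [-3,2] (was [-2,2]); enqueue []
  #11 pop 4: in=[-3,2] → [-3,1] (no change)

Fixpoint:
  val[0] = [-2,2]
  val[1] = [0,0]
  val[2] = [-3,2]
  val[3] = [-2,-1]
  val[4] = [-3,1]
  val[5] = [-1,2]
  val[6] = [-2,-1]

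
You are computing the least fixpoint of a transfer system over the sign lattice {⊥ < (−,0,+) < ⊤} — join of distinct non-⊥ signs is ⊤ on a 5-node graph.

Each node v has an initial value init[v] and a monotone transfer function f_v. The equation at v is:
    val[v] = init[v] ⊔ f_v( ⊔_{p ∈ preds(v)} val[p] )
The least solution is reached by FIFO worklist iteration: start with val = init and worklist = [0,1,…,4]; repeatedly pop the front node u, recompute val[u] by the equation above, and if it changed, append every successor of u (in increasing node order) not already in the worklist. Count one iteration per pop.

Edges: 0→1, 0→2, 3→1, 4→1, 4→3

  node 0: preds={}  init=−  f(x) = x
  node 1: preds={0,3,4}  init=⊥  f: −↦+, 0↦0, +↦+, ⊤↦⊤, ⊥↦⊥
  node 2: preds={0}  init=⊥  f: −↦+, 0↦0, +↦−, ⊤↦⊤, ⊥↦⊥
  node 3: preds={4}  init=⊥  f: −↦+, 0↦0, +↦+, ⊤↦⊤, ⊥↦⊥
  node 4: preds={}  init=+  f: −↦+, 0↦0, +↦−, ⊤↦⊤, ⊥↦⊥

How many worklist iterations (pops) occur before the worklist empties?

6

Iteration log — 6 steps:
  step 1. node 0  ⊔preds=⊥  new=−  stable
  step 2. node 1  ⊔preds=⊤  new=⊤  old=⊥  +wl: 
  step 3. node 2  ⊔preds=−  new=+  old=⊥  +wl: 
  step 4. node 3  ⊔preds=+  new=+  old=⊥  +wl: 1
  step 5. node 4  ⊔preds=⊥  new=+  stable
  step 6. node 1  ⊔preds=⊤  new=⊤  stable

Least fixpoint reached:
  node 0: −
  node 1: ⊤
  node 2: +
  node 3: +
  node 4: +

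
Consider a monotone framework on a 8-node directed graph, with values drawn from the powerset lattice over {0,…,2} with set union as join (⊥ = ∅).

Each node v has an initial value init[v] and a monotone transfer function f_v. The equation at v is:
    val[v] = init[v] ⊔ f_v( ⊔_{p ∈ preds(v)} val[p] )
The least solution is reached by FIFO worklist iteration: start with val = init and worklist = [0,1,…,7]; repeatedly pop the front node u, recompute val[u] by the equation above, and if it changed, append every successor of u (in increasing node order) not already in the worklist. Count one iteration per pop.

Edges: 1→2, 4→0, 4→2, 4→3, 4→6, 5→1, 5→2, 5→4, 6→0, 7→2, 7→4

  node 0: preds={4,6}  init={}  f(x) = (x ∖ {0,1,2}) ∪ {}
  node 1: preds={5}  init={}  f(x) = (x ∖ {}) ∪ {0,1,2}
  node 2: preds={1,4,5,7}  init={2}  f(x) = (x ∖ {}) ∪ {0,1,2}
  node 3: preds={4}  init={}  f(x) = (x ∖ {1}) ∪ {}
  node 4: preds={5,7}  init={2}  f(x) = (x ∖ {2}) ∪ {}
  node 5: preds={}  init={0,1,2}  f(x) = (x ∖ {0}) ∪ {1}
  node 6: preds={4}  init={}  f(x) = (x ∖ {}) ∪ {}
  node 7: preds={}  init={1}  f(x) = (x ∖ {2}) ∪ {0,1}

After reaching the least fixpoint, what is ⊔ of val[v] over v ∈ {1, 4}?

{0,1,2}

Iteration log — 12 steps:
  step 1. node 0  ⊔preds={2}  new={}  stable
  step 2. node 1  ⊔preds={0,1,2}  new={0,1,2}  old={}  +wl: 
  step 3. node 2  ⊔preds={0,1,2}  new={0,1,2}  old={2}  +wl: 
  step 4. node 3  ⊔preds={2}  new={2}  old={}  +wl: 
  step 5. node 4  ⊔preds={0,1,2}  new={0,1,2}  old={2}  +wl: 0,2,3
  step 6. node 5  ⊔preds={}  new={0,1,2}  stable
  step 7. node 6  ⊔preds={0,1,2}  new={0,1,2}  old={}  +wl: 
  step 8. node 7  ⊔preds={}  new={0,1}  old={1}  +wl: 4
  step 9. node 0  ⊔preds={0,1,2}  new={}  stable
  step 10. node 2  ⊔preds={0,1,2}  new={0,1,2}  stable
  step 11. node 3  ⊔preds={0,1,2}  new={0,2}  old={2}  +wl: 
  step 12. node 4  ⊔preds={0,1,2}  new={0,1,2}  stable

Least fixpoint reached:
  node 0: {}
  node 1: {0,1,2}
  node 2: {0,1,2}
  node 3: {0,2}
  node 4: {0,1,2}
  node 5: {0,1,2}
  node 6: {0,1,2}
  node 7: {0,1}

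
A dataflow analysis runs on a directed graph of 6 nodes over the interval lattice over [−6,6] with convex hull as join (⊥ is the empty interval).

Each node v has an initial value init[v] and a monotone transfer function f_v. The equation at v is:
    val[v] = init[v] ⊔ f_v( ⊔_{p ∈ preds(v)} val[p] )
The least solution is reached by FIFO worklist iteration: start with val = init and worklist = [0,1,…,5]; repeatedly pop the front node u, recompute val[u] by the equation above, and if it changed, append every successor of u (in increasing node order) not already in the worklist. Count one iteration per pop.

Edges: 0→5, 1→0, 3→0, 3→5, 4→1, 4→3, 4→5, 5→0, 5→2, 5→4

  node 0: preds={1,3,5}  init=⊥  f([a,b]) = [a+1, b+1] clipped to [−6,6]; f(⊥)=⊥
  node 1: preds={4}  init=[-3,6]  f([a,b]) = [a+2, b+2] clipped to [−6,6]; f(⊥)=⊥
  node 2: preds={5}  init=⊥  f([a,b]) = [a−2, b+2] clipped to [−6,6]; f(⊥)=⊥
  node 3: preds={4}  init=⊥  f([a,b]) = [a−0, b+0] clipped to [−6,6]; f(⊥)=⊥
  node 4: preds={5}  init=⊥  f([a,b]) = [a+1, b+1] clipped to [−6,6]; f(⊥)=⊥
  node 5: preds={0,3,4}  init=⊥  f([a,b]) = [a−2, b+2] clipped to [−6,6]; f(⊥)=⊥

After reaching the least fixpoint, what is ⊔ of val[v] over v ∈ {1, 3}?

Iteration log — 26 steps:
  step 1. node 0  ⊔preds=[-3,6]  new=[-2,6]  old=⊥  +wl: 
  step 2. node 1  ⊔preds=⊥  new=[-3,6]  stable
  step 3. node 2  ⊔preds=⊥  new=⊥  stable
  step 4. node 3  ⊔preds=⊥  new=⊥  stable
  step 5. node 4  ⊔preds=⊥  new=⊥  stable
  step 6. node 5  ⊔preds=[-2,6]  new=[-4,6]  old=⊥  +wl: 0,2,4
  step 7. node 0  ⊔preds=[-4,6]  new=[-3,6]  old=[-2,6]  +wl: 5
  step 8. node 2  ⊔preds=[-4,6]  new=[-6,6]  old=⊥  +wl: 
  step 9. node 4  ⊔preds=[-4,6]  new=[-3,6]  old=⊥  +wl: 1,3
  step 10. node 5  ⊔preds=[-3,6]  new=[-5,6]  old=[-4,6]  +wl: 0,2,4
  step 11. node 1  ⊔preds=[-3,6]  new=[-3,6]  stable
  step 12. node 3  ⊔preds=[-3,6]  new=[-3,6]  old=⊥  +wl: 5
  step 13. node 0  ⊔preds=[-5,6]  new=[-4,6]  old=[-3,6]  +wl: 
  step 14. node 2  ⊔preds=[-5,6]  new=[-6,6]  stable
  step 15. node 4  ⊔preds=[-5,6]  new=[-4,6]  old=[-3,6]  +wl: 1,3
  step 16. node 5  ⊔preds=[-4,6]  new=[-6,6]  old=[-5,6]  +wl: 0,2,4
  step 17. node 1  ⊔preds=[-4,6]  new=[-3,6]  stable
  step 18. node 3  ⊔preds=[-4,6]  new=[-4,6]  old=[-3,6]  +wl: 5
  step 19. node 0  ⊔preds=[-6,6]  new=[-5,6]  old=[-4,6]  +wl: 
  step 20. node 2  ⊔preds=[-6,6]  new=[-6,6]  stable
  step 21. node 4  ⊔preds=[-6,6]  new=[-5,6]  old=[-4,6]  +wl: 1,3
  step 22. node 5  ⊔preds=[-5,6]  new=[-6,6]  stable
  step 23. node 1  ⊔preds=[-5,6]  new=[-3,6]  stable
  step 24. node 3  ⊔preds=[-5,6]  new=[-5,6]  old=[-4,6]  +wl: 0,5
  step 25. node 0  ⊔preds=[-6,6]  new=[-5,6]  stable
  step 26. node 5  ⊔preds=[-5,6]  new=[-6,6]  stable

Least fixpoint reached:
  node 0: [-5,6]
  node 1: [-3,6]
  node 2: [-6,6]
  node 3: [-5,6]
  node 4: [-5,6]
  node 5: [-6,6]

[-5,6]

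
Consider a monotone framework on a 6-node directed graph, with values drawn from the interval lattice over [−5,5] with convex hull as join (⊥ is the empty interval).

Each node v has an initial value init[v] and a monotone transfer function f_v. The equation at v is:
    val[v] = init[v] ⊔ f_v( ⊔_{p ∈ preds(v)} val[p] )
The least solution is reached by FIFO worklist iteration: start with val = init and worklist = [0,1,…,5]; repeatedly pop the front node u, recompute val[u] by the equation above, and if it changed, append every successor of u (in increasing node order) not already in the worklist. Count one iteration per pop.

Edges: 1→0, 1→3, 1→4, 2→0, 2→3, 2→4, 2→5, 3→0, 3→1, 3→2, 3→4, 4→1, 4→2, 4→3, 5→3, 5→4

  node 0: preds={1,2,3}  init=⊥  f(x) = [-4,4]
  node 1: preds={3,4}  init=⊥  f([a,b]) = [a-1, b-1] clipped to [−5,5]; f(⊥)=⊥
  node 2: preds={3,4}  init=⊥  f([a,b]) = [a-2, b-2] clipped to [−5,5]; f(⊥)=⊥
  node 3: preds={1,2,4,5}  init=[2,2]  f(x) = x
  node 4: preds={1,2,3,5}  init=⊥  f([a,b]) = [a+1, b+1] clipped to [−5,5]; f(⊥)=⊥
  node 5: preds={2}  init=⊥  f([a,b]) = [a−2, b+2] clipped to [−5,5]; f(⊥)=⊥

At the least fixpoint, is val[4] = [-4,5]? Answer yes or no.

yes

Worklist (29 pops):
  #1 pop 0: in=[2,2] → [-4,4] (was ⊥); enqueue []
  #2 pop 1: in=[2,2] → [1,1] (was ⊥); enqueue [0]
  #3 pop 2: in=[2,2] → [0,0] (was ⊥); enqueue []
  #4 pop 3: in=[0,1] → [0,2] (was [2,2]); enqueue [1,2]
  #5 pop 4: in=[0,2] → [1,3] (was ⊥); enqueue [3]
  #6 pop 5: in=[0,0] → [-2,2] (was ⊥); enqueue [4]
  #7 pop 0: in=[0,2] → [-4,4] (no change)
  #8 pop 1: in=[0,3] → [-1,2] (was [1,1]); enqueue [0]
  #9 pop 2: in=[0,3] → [-2,1] (was [0,0]); enqueue [5]
  #10 pop 3: in=[-2,3] → [-2,3] (was [0,2]); enqueue [1,2]
  #11 pop 4: in=[-2,3] → [-1,4] (was [1,3]); enqueue [3]
  #12 pop 0: in=[-2,3] → [-4,4] (no change)
  #13 pop 5: in=[-2,1] → [-4,3] (was [-2,2]); enqueue [4]
  #14 pop 1: in=[-2,4] → [-3,3] (was [-1,2]); enqueue [0]
  #15 pop 2: in=[-2,4] → [-4,2] (was [-2,1]); enqueue [5]
  #16 pop 3: in=[-4,4] → [-4,4] (was [-2,3]); enqueue [1,2]
  #17 pop 4: in=[-4,4] → [-3,5] (was [-1,4]); enqueue [3]
  #18 pop 0: in=[-4,4] → [-4,4] (no change)
  #19 pop 5: in=[-4,2] → [-5,4] (was [-4,3]); enqueue [4]
  #20 pop 1: in=[-4,5] → [-5,4] (was [-3,3]); enqueue [0]
  #21 pop 2: in=[-4,5] → [-5,3] (was [-4,2]); enqueue [5]
  #22 pop 3: in=[-5,5] → [-5,5] (was [-4,4]); enqueue [1,2]
  #23 pop 4: in=[-5,5] → [-4,5] (was [-3,5]); enqueue [3]
  #24 pop 0: in=[-5,5] → [-4,4] (no change)
  #25 pop 5: in=[-5,3] → [-5,5] (was [-5,4]); enqueue [4]
  #26 pop 1: in=[-5,5] → [-5,4] (no change)
  #27 pop 2: in=[-5,5] → [-5,3] (no change)
  #28 pop 3: in=[-5,5] → [-5,5] (no change)
  #29 pop 4: in=[-5,5] → [-4,5] (no change)

Fixpoint:
  val[0] = [-4,4]
  val[1] = [-5,4]
  val[2] = [-5,3]
  val[3] = [-5,5]
  val[4] = [-4,5]
  val[5] = [-5,5]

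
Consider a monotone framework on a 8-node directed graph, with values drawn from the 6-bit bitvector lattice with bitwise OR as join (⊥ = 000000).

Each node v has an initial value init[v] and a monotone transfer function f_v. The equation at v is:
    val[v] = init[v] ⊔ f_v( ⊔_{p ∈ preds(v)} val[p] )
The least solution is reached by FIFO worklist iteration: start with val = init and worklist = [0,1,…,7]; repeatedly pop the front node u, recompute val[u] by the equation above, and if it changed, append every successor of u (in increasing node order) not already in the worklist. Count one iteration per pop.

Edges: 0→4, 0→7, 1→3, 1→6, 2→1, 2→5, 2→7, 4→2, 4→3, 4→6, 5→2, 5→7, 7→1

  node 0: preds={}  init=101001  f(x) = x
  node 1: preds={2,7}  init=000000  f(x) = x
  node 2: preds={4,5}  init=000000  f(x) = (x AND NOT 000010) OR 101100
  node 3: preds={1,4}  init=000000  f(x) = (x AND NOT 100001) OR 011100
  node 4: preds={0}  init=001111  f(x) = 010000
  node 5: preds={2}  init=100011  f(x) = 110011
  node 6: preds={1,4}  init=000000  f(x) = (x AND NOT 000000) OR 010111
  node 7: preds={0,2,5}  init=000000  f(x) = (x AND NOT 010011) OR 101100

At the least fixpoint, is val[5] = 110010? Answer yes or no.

Iteration log — 17 steps:
  step 1. node 0  ⊔preds=000000  new=101001  stable
  step 2. node 1  ⊔preds=000000  new=000000  stable
  step 3. node 2  ⊔preds=101111  new=101101  old=000000  +wl: 1
  step 4. node 3  ⊔preds=001111  new=011110  old=000000  +wl: 
  step 5. node 4  ⊔preds=101001  new=011111  old=001111  +wl: 2,3
  step 6. node 5  ⊔preds=101101  new=110011  old=100011  +wl: 
  step 7. node 6  ⊔preds=011111  new=011111  old=000000  +wl: 
  step 8. node 7  ⊔preds=111111  new=101100  old=000000  +wl: 
  step 9. node 1  ⊔preds=101101  new=101101  old=000000  +wl: 6
  step 10. node 2  ⊔preds=111111  new=111101  old=101101  +wl: 1,5,7
  step 11. node 3  ⊔preds=111111  new=011110  stable
  step 12. node 6  ⊔preds=111111  new=111111  old=011111  +wl: 
  step 13. node 1  ⊔preds=111101  new=111101  old=101101  +wl: 3,6
  step 14. node 5  ⊔preds=111101  new=110011  stable
  step 15. node 7  ⊔preds=111111  new=101100  stable
  step 16. node 3  ⊔preds=111111  new=011110  stable
  step 17. node 6  ⊔preds=111111  new=111111  stable

Least fixpoint reached:
  node 0: 101001
  node 1: 111101
  node 2: 111101
  node 3: 011110
  node 4: 011111
  node 5: 110011
  node 6: 111111
  node 7: 101100

no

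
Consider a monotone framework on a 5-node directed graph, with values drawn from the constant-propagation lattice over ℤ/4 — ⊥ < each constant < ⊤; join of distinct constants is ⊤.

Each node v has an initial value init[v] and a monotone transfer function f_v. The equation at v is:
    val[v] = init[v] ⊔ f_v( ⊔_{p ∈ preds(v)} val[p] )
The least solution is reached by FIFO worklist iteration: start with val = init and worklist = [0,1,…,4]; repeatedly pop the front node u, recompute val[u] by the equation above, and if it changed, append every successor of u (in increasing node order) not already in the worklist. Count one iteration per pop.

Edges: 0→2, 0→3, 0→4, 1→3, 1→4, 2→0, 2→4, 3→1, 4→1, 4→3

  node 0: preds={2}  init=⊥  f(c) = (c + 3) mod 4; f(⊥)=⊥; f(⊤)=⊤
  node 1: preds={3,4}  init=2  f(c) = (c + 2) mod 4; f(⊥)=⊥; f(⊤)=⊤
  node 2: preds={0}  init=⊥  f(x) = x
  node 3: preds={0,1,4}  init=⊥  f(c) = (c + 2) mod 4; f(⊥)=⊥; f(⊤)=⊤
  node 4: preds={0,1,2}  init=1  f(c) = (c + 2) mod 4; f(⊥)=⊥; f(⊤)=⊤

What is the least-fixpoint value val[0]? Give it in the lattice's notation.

⊥

Iteration log — 7 steps:
  step 1. node 0  ⊔preds=⊥  new=⊥  stable
  step 2. node 1  ⊔preds=1  new=⊤  old=2  +wl: 
  step 3. node 2  ⊔preds=⊥  new=⊥  stable
  step 4. node 3  ⊔preds=⊤  new=⊤  old=⊥  +wl: 1
  step 5. node 4  ⊔preds=⊤  new=⊤  old=1  +wl: 3
  step 6. node 1  ⊔preds=⊤  new=⊤  stable
  step 7. node 3  ⊔preds=⊤  new=⊤  stable

Least fixpoint reached:
  node 0: ⊥
  node 1: ⊤
  node 2: ⊥
  node 3: ⊤
  node 4: ⊤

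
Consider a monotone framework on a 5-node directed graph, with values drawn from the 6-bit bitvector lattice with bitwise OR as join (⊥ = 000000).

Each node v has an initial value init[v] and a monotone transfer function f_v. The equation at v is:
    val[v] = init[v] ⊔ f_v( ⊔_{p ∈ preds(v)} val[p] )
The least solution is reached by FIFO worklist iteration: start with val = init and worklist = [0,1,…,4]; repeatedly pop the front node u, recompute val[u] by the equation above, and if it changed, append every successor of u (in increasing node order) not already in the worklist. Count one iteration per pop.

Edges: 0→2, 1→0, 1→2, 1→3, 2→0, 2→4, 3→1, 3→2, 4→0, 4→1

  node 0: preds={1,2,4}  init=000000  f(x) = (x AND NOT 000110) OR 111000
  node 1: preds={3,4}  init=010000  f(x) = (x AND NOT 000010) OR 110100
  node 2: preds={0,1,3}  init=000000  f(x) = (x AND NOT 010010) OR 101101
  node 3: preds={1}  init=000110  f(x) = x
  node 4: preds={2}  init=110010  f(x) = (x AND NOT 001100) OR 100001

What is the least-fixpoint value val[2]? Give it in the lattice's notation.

Worklist (12 pops):
  #1 pop 0: in=110010 → 111000 (was 000000); enqueue []
  #2 pop 1: in=110110 → 110100 (was 010000); enqueue [0]
  #3 pop 2: in=111110 → 101101 (was 000000); enqueue []
  #4 pop 3: in=110100 → 110110 (was 000110); enqueue [1,2]
  #5 pop 4: in=101101 → 110011 (was 110010); enqueue []
  #6 pop 0: in=111111 → 111001 (was 111000); enqueue []
  #7 pop 1: in=110111 → 110101 (was 110100); enqueue [0,3]
  #8 pop 2: in=111111 → 101101 (no change)
  #9 pop 0: in=111111 → 111001 (no change)
  #10 pop 3: in=110101 → 110111 (was 110110); enqueue [1,2]
  #11 pop 1: in=110111 → 110101 (no change)
  #12 pop 2: in=111111 → 101101 (no change)

Fixpoint:
  val[0] = 111001
  val[1] = 110101
  val[2] = 101101
  val[3] = 110111
  val[4] = 110011

101101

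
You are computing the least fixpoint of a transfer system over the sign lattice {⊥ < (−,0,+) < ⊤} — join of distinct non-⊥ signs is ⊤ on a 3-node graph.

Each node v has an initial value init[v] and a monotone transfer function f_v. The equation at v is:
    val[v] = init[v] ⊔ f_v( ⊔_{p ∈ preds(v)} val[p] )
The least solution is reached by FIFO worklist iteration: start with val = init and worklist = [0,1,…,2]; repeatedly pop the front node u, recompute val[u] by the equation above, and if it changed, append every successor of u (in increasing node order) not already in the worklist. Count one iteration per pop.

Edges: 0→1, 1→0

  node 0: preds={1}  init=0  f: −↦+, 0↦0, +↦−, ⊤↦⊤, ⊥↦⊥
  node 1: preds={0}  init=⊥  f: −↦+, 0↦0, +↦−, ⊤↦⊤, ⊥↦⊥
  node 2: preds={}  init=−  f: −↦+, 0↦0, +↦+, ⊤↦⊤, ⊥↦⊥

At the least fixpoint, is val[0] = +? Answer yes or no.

Worklist (4 pops):
  #1 pop 0: in=⊥ → 0 (no change)
  #2 pop 1: in=0 → 0 (was ⊥); enqueue [0]
  #3 pop 2: in=⊥ → − (no change)
  #4 pop 0: in=0 → 0 (no change)

Fixpoint:
  val[0] = 0
  val[1] = 0
  val[2] = −

no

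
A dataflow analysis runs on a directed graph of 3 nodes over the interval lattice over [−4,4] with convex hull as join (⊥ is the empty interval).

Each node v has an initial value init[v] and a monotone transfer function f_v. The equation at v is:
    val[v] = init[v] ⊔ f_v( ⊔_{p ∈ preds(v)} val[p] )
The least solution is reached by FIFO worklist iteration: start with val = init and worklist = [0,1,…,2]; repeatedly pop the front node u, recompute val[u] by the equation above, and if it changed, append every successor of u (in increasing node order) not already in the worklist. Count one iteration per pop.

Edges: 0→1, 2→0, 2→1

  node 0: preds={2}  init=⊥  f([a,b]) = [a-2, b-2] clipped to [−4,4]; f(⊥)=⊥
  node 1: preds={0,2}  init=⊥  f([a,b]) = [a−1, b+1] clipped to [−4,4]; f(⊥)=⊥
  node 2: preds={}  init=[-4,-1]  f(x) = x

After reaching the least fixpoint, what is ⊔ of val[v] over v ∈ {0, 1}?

Iteration log — 3 steps:
  step 1. node 0  ⊔preds=[-4,-1]  new=[-4,-3]  old=⊥  +wl: 
  step 2. node 1  ⊔preds=[-4,-1]  new=[-4,0]  old=⊥  +wl: 
  step 3. node 2  ⊔preds=⊥  new=[-4,-1]  stable

Least fixpoint reached:
  node 0: [-4,-3]
  node 1: [-4,0]
  node 2: [-4,-1]

[-4,0]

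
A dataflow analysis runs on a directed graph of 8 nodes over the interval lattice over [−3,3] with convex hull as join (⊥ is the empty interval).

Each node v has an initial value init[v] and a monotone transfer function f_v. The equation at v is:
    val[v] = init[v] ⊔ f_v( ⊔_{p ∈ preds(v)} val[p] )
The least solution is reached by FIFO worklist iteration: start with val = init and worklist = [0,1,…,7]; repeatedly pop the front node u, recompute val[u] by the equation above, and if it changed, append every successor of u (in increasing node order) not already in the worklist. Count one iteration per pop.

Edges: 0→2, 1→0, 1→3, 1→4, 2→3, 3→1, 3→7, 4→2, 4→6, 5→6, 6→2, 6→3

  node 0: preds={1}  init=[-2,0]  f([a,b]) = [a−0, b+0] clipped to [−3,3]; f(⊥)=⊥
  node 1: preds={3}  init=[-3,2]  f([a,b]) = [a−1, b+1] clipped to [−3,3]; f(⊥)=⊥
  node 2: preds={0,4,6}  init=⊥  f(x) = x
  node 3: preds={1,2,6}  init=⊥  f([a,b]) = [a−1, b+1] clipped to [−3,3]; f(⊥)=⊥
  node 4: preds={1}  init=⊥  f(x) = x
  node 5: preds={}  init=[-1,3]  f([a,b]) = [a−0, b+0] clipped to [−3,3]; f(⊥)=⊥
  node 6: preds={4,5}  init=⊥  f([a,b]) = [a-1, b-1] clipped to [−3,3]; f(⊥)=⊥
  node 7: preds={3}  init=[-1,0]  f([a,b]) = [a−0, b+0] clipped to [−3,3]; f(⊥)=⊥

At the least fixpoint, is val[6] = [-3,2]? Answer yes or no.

Trace (16 dequeues):
  [1] u=0 | in [-3,2] | out [-3,2] | prev [-2,0] | push {}
  [2] u=1 | in ⊥ | out [-3,2] | ==
  [3] u=2 | in [-3,2] | out [-3,2] | prev ⊥ | push {}
  [4] u=3 | in [-3,2] | out [-3,3] | prev ⊥ | push {1}
  [5] u=4 | in [-3,2] | out [-3,2] | prev ⊥ | push {2}
  [6] u=5 | in ⊥ | out [-1,3] | ==
  [7] u=6 | in [-3,3] | out [-3,2] | prev ⊥ | push {3}
  [8] u=7 | in [-3,3] | out [-3,3] | prev [-1,0] | push {}
  [9] u=1 | in [-3,3] | out [-3,3] | prev [-3,2] | push {0,4}
  [10] u=2 | in [-3,2] | out [-3,2] | ==
  [11] u=3 | in [-3,3] | out [-3,3] | ==
  [12] u=0 | in [-3,3] | out [-3,3] | prev [-3,2] | push {2}
  [13] u=4 | in [-3,3] | out [-3,3] | prev [-3,2] | push {6}
  [14] u=2 | in [-3,3] | out [-3,3] | prev [-3,2] | push {3}
  [15] u=6 | in [-3,3] | out [-3,2] | ==
  [16] u=3 | in [-3,3] | out [-3,3] | ==

Converged values:
  [0] [-3,3]
  [1] [-3,3]
  [2] [-3,3]
  [3] [-3,3]
  [4] [-3,3]
  [5] [-1,3]
  [6] [-3,2]
  [7] [-3,3]

yes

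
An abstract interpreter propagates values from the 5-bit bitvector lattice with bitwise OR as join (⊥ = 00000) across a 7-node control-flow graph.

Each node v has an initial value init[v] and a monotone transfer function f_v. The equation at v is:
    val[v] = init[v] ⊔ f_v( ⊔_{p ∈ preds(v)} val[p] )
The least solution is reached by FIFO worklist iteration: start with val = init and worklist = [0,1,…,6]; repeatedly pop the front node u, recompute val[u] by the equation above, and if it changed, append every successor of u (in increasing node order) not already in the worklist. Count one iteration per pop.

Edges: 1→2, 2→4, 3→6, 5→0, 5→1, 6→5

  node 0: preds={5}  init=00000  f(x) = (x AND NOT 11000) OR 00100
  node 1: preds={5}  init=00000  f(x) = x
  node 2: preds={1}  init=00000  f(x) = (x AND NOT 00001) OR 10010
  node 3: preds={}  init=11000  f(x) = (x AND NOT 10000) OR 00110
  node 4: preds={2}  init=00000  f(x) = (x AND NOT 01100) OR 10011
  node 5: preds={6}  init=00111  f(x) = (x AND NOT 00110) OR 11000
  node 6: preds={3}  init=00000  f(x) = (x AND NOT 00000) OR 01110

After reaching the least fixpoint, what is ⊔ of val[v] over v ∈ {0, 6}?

Iteration log — 12 steps:
  step 1. node 0  ⊔preds=00111  new=00111  old=00000  +wl: 
  step 2. node 1  ⊔preds=00111  new=00111  old=00000  +wl: 
  step 3. node 2  ⊔preds=00111  new=10110  old=00000  +wl: 
  step 4. node 3  ⊔preds=00000  new=11110  old=11000  +wl: 
  step 5. node 4  ⊔preds=10110  new=10011  old=00000  +wl: 
  step 6. node 5  ⊔preds=00000  new=11111  old=00111  +wl: 0,1
  step 7. node 6  ⊔preds=11110  new=11110  old=00000  +wl: 5
  step 8. node 0  ⊔preds=11111  new=00111  stable
  step 9. node 1  ⊔preds=11111  new=11111  old=00111  +wl: 2
  step 10. node 5  ⊔preds=11110  new=11111  stable
  step 11. node 2  ⊔preds=11111  new=11110  old=10110  +wl: 4
  step 12. node 4  ⊔preds=11110  new=10011  stable

Least fixpoint reached:
  node 0: 00111
  node 1: 11111
  node 2: 11110
  node 3: 11110
  node 4: 10011
  node 5: 11111
  node 6: 11110

11111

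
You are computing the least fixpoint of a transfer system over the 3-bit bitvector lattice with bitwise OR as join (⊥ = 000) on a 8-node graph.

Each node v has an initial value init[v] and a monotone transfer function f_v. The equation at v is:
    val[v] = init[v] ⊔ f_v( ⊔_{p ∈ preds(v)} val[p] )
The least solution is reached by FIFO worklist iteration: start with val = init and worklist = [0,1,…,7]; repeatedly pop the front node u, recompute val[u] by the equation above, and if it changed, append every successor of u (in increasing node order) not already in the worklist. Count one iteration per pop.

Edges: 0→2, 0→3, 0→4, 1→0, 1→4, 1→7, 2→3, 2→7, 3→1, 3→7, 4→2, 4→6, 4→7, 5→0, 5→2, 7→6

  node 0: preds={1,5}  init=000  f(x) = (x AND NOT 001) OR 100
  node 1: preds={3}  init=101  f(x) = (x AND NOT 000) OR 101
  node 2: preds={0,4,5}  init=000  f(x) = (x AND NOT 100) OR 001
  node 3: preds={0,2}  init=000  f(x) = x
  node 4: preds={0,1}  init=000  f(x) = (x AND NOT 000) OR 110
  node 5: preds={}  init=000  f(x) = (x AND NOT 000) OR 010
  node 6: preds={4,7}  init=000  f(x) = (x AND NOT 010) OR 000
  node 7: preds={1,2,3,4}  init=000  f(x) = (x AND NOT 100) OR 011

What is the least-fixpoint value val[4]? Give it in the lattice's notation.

111

Trace (20 dequeues):
  [1] u=0 | in 101 | out 100 | prev 000 | push {}
  [2] u=1 | in 000 | out 101 | ==
  [3] u=2 | in 100 | out 001 | prev 000 | push {}
  [4] u=3 | in 101 | out 101 | prev 000 | push {1}
  [5] u=4 | in 101 | out 111 | prev 000 | push {2}
  [6] u=5 | in 000 | out 010 | prev 000 | push {0}
  [7] u=6 | in 111 | out 101 | prev 000 | push {}
  [8] u=7 | in 111 | out 011 | prev 000 | push {6}
  [9] u=1 | in 101 | out 101 | ==
  [10] u=2 | in 111 | out 011 | prev 001 | push {3,7}
  [11] u=0 | in 111 | out 110 | prev 100 | push {2,4}
  [12] u=6 | in 111 | out 101 | ==
  [13] u=3 | in 111 | out 111 | prev 101 | push {1}
  [14] u=7 | in 111 | out 011 | ==
  [15] u=2 | in 111 | out 011 | ==
  [16] u=4 | in 111 | out 111 | ==
  [17] u=1 | in 111 | out 111 | prev 101 | push {0,4,7}
  [18] u=0 | in 111 | out 110 | ==
  [19] u=4 | in 111 | out 111 | ==
  [20] u=7 | in 111 | out 011 | ==

Converged values:
  [0] 110
  [1] 111
  [2] 011
  [3] 111
  [4] 111
  [5] 010
  [6] 101
  [7] 011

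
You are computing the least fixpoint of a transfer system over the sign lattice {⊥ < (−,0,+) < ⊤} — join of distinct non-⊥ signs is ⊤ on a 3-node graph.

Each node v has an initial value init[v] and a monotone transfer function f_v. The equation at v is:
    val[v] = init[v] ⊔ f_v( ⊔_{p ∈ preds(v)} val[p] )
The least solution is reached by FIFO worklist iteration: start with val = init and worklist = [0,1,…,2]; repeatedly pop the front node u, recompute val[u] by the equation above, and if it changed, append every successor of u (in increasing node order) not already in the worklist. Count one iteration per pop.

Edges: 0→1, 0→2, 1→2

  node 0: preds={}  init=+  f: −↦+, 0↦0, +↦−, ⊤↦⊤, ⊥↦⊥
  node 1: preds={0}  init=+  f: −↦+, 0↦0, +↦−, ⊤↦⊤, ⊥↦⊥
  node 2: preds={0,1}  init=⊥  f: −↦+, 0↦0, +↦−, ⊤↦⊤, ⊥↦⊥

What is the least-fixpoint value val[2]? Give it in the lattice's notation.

Worklist (3 pops):
  #1 pop 0: in=⊥ → + (no change)
  #2 pop 1: in=+ → ⊤ (was +); enqueue []
  #3 pop 2: in=⊤ → ⊤ (was ⊥); enqueue []

Fixpoint:
  val[0] = +
  val[1] = ⊤
  val[2] = ⊤

⊤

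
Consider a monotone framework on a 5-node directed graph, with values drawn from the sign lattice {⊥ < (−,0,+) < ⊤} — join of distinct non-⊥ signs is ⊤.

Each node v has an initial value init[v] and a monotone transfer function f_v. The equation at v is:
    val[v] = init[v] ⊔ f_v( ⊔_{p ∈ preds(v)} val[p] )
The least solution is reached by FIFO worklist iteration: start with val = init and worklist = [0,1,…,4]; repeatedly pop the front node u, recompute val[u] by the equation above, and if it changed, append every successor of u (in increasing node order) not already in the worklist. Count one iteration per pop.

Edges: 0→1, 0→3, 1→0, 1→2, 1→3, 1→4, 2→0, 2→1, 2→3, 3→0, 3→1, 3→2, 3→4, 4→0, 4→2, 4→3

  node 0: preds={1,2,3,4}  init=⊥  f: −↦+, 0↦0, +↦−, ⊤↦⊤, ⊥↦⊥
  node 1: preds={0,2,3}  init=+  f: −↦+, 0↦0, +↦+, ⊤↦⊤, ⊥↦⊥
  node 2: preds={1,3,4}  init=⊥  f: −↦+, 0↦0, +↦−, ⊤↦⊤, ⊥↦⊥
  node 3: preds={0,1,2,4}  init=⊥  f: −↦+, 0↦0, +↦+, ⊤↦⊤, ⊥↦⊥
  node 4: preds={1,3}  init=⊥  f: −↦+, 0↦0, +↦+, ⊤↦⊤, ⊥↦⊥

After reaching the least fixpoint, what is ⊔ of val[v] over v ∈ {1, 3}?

Trace (12 dequeues):
  [1] u=0 | in + | out − | prev ⊥ | push {}
  [2] u=1 | in − | out + | ==
  [3] u=2 | in + | out − | prev ⊥ | push {0,1}
  [4] u=3 | in ⊤ | out ⊤ | prev ⊥ | push {2}
  [5] u=4 | in ⊤ | out ⊤ | prev ⊥ | push {3}
  [6] u=0 | in ⊤ | out ⊤ | prev − | push {}
  [7] u=1 | in ⊤ | out ⊤ | prev + | push {0,4}
  [8] u=2 | in ⊤ | out ⊤ | prev − | push {1}
  [9] u=3 | in ⊤ | out ⊤ | ==
  [10] u=0 | in ⊤ | out ⊤ | ==
  [11] u=4 | in ⊤ | out ⊤ | ==
  [12] u=1 | in ⊤ | out ⊤ | ==

Converged values:
  [0] ⊤
  [1] ⊤
  [2] ⊤
  [3] ⊤
  [4] ⊤

⊤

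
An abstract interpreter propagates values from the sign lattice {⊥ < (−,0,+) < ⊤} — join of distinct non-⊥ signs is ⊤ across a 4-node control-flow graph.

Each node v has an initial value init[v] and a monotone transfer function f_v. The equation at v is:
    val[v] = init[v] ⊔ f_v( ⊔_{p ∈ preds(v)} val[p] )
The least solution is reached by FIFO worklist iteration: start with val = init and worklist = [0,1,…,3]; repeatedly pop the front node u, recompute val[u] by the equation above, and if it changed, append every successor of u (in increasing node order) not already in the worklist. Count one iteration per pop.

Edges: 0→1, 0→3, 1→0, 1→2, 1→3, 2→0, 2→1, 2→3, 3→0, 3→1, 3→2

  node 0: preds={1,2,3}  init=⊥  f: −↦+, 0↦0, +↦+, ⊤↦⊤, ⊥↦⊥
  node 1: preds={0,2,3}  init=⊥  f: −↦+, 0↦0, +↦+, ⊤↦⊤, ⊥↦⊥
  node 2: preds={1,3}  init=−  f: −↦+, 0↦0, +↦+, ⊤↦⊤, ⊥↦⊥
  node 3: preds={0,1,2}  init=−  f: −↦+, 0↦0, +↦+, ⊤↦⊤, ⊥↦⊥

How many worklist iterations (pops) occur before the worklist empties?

Worklist (8 pops):
  #1 pop 0: in=− → + (was ⊥); enqueue []
  #2 pop 1: in=⊤ → ⊤ (was ⊥); enqueue [0]
  #3 pop 2: in=⊤ → ⊤ (was −); enqueue [1]
  #4 pop 3: in=⊤ → ⊤ (was −); enqueue [2]
  #5 pop 0: in=⊤ → ⊤ (was +); enqueue [3]
  #6 pop 1: in=⊤ → ⊤ (no change)
  #7 pop 2: in=⊤ → ⊤ (no change)
  #8 pop 3: in=⊤ → ⊤ (no change)

Fixpoint:
  val[0] = ⊤
  val[1] = ⊤
  val[2] = ⊤
  val[3] = ⊤

8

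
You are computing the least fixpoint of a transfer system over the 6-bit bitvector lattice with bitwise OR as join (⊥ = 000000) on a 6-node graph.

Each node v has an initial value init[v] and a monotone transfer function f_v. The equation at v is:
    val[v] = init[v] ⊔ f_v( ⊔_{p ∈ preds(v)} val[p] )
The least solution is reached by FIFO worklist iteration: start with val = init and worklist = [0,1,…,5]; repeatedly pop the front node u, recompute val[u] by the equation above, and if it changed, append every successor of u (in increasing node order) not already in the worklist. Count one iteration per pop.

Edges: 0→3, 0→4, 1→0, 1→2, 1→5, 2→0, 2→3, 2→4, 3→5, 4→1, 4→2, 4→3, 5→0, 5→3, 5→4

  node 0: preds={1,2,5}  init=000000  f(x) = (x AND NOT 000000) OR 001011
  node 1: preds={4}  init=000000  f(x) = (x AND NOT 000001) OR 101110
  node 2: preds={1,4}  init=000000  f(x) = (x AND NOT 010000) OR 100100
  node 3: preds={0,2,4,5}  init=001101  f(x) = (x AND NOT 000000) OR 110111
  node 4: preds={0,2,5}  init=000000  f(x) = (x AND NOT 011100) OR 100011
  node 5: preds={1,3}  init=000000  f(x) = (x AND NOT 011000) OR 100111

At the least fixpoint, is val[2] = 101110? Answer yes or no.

Iteration log — 12 steps:
  step 1. node 0  ⊔preds=000000  new=001011  old=000000  +wl: 
  step 2. node 1  ⊔preds=000000  new=101110  old=000000  +wl: 0
  step 3. node 2  ⊔preds=101110  new=101110  old=000000  +wl: 
  step 4. node 3  ⊔preds=101111  new=111111  old=001101  +wl: 
  step 5. node 4  ⊔preds=101111  new=100011  old=000000  +wl: 1,2,3
  step 6. node 5  ⊔preds=111111  new=100111  old=000000  +wl: 4
  step 7. node 0  ⊔preds=101111  new=101111  old=001011  +wl: 
  step 8. node 1  ⊔preds=100011  new=101110  stable
  step 9. node 2  ⊔preds=101111  new=101111  old=101110  +wl: 0
  step 10. node 3  ⊔preds=101111  new=111111  stable
  step 11. node 4  ⊔preds=101111  new=100011  stable
  step 12. node 0  ⊔preds=101111  new=101111  stable

Least fixpoint reached:
  node 0: 101111
  node 1: 101110
  node 2: 101111
  node 3: 111111
  node 4: 100011
  node 5: 100111

no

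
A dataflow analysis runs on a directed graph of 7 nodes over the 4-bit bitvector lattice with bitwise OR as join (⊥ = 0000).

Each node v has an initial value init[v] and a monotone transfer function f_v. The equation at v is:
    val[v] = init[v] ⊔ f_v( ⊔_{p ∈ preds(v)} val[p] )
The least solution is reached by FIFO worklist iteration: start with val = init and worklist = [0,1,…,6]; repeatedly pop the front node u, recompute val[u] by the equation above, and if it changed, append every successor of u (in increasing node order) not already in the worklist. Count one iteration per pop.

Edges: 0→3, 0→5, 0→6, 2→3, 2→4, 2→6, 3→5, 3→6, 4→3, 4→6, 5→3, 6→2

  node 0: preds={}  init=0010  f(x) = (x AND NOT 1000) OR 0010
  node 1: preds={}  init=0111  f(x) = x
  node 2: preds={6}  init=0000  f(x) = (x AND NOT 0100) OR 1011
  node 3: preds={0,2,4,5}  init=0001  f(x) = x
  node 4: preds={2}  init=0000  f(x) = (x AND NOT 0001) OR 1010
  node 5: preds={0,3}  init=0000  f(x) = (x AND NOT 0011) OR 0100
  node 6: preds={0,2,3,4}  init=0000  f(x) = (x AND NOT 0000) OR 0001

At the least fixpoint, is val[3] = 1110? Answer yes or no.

no

Worklist (12 pops):
  #1 pop 0: in=0000 → 0010 (no change)
  #2 pop 1: in=0000 → 0111 (no change)
  #3 pop 2: in=0000 → 1011 (was 0000); enqueue []
  #4 pop 3: in=1011 → 1011 (was 0001); enqueue []
  #5 pop 4: in=1011 → 1010 (was 0000); enqueue [3]
  #6 pop 5: in=1011 → 1100 (was 0000); enqueue []
  #7 pop 6: in=1011 → 1011 (was 0000); enqueue [2]
  #8 pop 3: in=1111 → 1111 (was 1011); enqueue [5,6]
  #9 pop 2: in=1011 → 1011 (no change)
  #10 pop 5: in=1111 → 1100 (no change)
  #11 pop 6: in=1111 → 1111 (was 1011); enqueue [2]
  #12 pop 2: in=1111 → 1011 (no change)

Fixpoint:
  val[0] = 0010
  val[1] = 0111
  val[2] = 1011
  val[3] = 1111
  val[4] = 1010
  val[5] = 1100
  val[6] = 1111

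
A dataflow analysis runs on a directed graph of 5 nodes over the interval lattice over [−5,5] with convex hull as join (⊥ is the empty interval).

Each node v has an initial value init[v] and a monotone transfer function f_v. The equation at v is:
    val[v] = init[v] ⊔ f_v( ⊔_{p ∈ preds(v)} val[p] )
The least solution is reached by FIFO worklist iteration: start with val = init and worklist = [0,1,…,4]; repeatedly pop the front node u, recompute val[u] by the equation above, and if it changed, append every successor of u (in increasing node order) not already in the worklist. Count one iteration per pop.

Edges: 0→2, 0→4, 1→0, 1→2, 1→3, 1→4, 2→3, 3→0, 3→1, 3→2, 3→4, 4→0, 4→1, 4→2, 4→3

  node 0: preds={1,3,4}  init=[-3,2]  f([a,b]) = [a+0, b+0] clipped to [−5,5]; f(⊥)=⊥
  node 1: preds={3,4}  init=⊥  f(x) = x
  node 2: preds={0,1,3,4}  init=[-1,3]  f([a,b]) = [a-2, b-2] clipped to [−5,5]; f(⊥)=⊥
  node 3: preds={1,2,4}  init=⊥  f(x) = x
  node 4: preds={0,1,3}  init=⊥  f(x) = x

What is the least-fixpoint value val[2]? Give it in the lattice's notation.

[-5,3]

Trace (11 dequeues):
  [1] u=0 | in ⊥ | out [-3,2] | ==
  [2] u=1 | in ⊥ | out ⊥ | ==
  [3] u=2 | in [-3,2] | out [-5,3] | prev [-1,3] | push {}
  [4] u=3 | in [-5,3] | out [-5,3] | prev ⊥ | push {0,1,2}
  [5] u=4 | in [-5,3] | out [-5,3] | prev ⊥ | push {3}
  [6] u=0 | in [-5,3] | out [-5,3] | prev [-3,2] | push {4}
  [7] u=1 | in [-5,3] | out [-5,3] | prev ⊥ | push {0}
  [8] u=2 | in [-5,3] | out [-5,3] | ==
  [9] u=3 | in [-5,3] | out [-5,3] | ==
  [10] u=4 | in [-5,3] | out [-5,3] | ==
  [11] u=0 | in [-5,3] | out [-5,3] | ==

Converged values:
  [0] [-5,3]
  [1] [-5,3]
  [2] [-5,3]
  [3] [-5,3]
  [4] [-5,3]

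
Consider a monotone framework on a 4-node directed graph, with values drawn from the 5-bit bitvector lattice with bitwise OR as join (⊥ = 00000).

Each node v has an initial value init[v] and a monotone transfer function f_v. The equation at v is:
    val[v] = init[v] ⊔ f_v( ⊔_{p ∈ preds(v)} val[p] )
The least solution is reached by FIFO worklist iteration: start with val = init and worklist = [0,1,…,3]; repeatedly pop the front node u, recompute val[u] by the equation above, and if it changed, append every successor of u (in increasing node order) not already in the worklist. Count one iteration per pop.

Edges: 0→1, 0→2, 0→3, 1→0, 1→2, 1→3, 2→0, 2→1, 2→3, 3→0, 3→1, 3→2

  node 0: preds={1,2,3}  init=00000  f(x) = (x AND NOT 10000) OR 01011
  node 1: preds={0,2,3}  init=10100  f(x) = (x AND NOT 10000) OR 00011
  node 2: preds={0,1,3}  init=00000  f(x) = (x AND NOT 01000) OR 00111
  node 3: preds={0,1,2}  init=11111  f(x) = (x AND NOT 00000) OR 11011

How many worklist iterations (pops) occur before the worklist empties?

6

Worklist (6 pops):
  #1 pop 0: in=11111 → 01111 (was 00000); enqueue []
  #2 pop 1: in=11111 → 11111 (was 10100); enqueue [0]
  #3 pop 2: in=11111 → 10111 (was 00000); enqueue [1]
  #4 pop 3: in=11111 → 11111 (no change)
  #5 pop 0: in=11111 → 01111 (no change)
  #6 pop 1: in=11111 → 11111 (no change)

Fixpoint:
  val[0] = 01111
  val[1] = 11111
  val[2] = 10111
  val[3] = 11111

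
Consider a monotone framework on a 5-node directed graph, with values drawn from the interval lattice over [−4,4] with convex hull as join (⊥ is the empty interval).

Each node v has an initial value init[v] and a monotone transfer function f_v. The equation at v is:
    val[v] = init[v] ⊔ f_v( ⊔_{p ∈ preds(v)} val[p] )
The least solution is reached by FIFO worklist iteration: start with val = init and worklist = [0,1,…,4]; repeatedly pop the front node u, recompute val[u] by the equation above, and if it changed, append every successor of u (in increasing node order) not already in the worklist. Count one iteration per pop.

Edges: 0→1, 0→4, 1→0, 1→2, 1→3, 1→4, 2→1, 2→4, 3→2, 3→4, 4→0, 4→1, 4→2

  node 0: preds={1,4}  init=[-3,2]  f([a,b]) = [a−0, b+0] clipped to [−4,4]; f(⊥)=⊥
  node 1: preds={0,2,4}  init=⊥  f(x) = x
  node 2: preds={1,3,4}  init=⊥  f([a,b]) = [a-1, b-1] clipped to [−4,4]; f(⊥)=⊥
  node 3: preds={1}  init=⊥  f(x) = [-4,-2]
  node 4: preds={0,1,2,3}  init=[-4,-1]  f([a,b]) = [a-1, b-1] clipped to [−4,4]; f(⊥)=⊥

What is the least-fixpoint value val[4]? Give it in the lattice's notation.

Worklist (8 pops):
  #1 pop 0: in=[-4,-1] → [-4,2] (was [-3,2]); enqueue []
  #2 pop 1: in=[-4,2] → [-4,2] (was ⊥); enqueue [0]
  #3 pop 2: in=[-4,2] → [-4,1] (was ⊥); enqueue [1]
  #4 pop 3: in=[-4,2] → [-4,-2] (was ⊥); enqueue [2]
  #5 pop 4: in=[-4,2] → [-4,1] (was [-4,-1]); enqueue []
  #6 pop 0: in=[-4,2] → [-4,2] (no change)
  #7 pop 1: in=[-4,2] → [-4,2] (no change)
  #8 pop 2: in=[-4,2] → [-4,1] (no change)

Fixpoint:
  val[0] = [-4,2]
  val[1] = [-4,2]
  val[2] = [-4,1]
  val[3] = [-4,-2]
  val[4] = [-4,1]

[-4,1]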